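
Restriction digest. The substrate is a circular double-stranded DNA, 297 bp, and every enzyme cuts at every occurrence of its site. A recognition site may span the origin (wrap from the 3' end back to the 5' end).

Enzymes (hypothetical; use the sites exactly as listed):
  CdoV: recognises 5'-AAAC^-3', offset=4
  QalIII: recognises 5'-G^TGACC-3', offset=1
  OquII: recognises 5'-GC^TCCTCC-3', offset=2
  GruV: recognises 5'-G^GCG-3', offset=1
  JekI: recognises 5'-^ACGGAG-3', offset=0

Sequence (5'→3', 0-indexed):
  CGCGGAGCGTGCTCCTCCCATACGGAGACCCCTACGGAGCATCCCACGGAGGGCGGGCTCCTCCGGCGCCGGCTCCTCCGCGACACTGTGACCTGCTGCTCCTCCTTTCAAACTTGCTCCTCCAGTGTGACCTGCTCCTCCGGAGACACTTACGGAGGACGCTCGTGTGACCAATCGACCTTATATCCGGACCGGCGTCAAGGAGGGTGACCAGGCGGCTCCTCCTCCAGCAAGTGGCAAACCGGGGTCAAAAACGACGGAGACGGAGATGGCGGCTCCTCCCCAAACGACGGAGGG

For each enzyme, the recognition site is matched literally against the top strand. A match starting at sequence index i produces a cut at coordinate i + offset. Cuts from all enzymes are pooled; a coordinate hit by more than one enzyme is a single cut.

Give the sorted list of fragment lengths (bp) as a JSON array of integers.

Site scan:
  CdoV (AAAC, off=4): starts [109, 238, 251, 284] → cuts [113, 242, 255, 288]
  QalIII (GTGACC, off=1): starts [87, 126, 166, 206] → cuts [88, 127, 167, 207]
  OquII (GCTCCTCC, off=2): starts [10, 56, 71, 97, 115, 133, 217, 274] → cuts [12, 58, 73, 99, 117, 135, 219, 276]
  GruV (GGCG, off=1): starts [51, 64, 193, 213, 270, 295] → cuts [52, 65, 194, 214, 271, 296]
  JekI (ACGGAG, off=0): starts [21, 33, 45, 151, 256, 262, 289] → cuts [21, 33, 45, 151, 256, 262, 289]

Pooled cuts: [12, 21, 33, 45, 52, 58, 65, 73, 88, 99, 113, 117, 127, 135, 151, 167, 194, 207, 214, 219, 242, 255, 256, 262, 271, 276, 288, 289, 296]

Fragment lengths:
  12→21: 9 bp
  21→33: 12 bp
  33→45: 12 bp
  45→52: 7 bp
  52→58: 6 bp
  58→65: 7 bp
  65→73: 8 bp
  73→88: 15 bp
  88→99: 11 bp
  99→113: 14 bp
  113→117: 4 bp
  117→127: 10 bp
  127→135: 8 bp
  135→151: 16 bp
  151→167: 16 bp
  167→194: 27 bp
  194→207: 13 bp
  207→214: 7 bp
  214→219: 5 bp
  219→242: 23 bp
  242→255: 13 bp
  255→256: 1 bp
  256→262: 6 bp
  262→271: 9 bp
  271→276: 5 bp
  276→288: 12 bp
  288→289: 1 bp
  289→296: 7 bp
  296→12 (wrap): 297-296+12 = 13 bp

[1,1,4,5,5,6,6,7,7,7,7,8,8,9,9,10,11,12,12,12,13,13,13,14,15,16,16,23,27]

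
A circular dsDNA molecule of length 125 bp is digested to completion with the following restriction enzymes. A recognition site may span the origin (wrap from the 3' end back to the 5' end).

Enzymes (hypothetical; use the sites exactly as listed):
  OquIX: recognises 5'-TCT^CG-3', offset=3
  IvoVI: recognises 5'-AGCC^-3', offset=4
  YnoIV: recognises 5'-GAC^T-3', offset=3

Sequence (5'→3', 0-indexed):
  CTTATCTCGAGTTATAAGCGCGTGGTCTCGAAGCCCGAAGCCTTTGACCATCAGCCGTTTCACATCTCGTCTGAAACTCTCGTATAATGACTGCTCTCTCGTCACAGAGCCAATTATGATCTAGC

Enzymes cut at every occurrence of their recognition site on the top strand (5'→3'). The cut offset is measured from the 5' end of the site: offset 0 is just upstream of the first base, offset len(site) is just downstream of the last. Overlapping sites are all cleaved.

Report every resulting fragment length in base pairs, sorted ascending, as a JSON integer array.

Site scan:
  OquIX TCTCG/3: at [4, 25, 64, 77, 96] ⇒ [7, 28, 67, 80, 99]
  IvoVI AGCC/4: at [31, 38, 52, 107, 122] ⇒ [1, 35, 42, 56, 111]
  YnoIV GACT/3: at [88] ⇒ [91]

All cut coordinates (distinct, sorted): [1, 7, 28, 35, 42, 56, 67, 80, 91, 99, 111]

Fragment lengths:
  1→7: 6 bp
  7→28: 21 bp
  28→35: 7 bp
  35→42: 7 bp
  42→56: 14 bp
  56→67: 11 bp
  67→80: 13 bp
  80→91: 11 bp
  91→99: 8 bp
  99→111: 12 bp
  111→1 (wrap): 125-111+1 = 15 bp

[6,7,7,8,11,11,12,13,14,15,21]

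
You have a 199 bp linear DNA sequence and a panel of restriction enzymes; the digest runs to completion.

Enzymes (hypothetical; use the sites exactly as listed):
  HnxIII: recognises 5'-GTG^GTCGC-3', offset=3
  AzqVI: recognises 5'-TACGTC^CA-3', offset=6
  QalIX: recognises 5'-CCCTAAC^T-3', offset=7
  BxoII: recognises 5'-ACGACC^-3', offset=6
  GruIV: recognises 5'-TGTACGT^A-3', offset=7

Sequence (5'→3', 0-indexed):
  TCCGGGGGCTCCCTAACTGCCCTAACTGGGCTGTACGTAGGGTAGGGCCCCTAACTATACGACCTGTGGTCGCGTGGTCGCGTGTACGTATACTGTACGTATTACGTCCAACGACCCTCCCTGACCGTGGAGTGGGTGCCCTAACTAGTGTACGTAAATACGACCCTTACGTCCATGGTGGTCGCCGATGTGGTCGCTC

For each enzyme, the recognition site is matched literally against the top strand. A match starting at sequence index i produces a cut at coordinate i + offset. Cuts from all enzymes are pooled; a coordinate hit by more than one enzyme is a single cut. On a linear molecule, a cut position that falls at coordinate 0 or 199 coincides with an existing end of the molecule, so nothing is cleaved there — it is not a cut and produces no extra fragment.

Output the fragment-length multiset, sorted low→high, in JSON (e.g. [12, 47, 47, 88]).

[4,7,7,8,8,8,8,9,9,10,10,11,12,12,13,17,17,29]

Per-enzyme occurrences:
  HnxIII GTGGTCGC/3: at [65, 73, 177, 189] ⇒ [68, 76, 180, 192]
  AzqVI TACGTCCA/6: at [102, 167] ⇒ [108, 173]
  QalIX CCCTAACT/7: at [10, 19, 48, 138] ⇒ [17, 26, 55, 145]
  BxoII ACGACC/6: at [58, 110, 159] ⇒ [64, 116, 165]
  GruIV TGTACGTA/7: at [31, 82, 93, 148] ⇒ [38, 89, 100, 155]

All cut coordinates (distinct, sorted): [17, 26, 38, 55, 64, 68, 76, 89, 100, 108, 116, 145, 155, 165, 173, 180, 192]

Fragment lengths:
  [0,17): 17 bp
  [17,26): 9 bp
  [26,38): 12 bp
  [38,55): 17 bp
  [55,64): 9 bp
  [64,68): 4 bp
  [68,76): 8 bp
  [76,89): 13 bp
  [89,100): 11 bp
  [100,108): 8 bp
  [108,116): 8 bp
  [116,145): 29 bp
  [145,155): 10 bp
  [155,165): 10 bp
  [165,173): 8 bp
  [173,180): 7 bp
  [180,192): 12 bp
  [192,199): 7 bp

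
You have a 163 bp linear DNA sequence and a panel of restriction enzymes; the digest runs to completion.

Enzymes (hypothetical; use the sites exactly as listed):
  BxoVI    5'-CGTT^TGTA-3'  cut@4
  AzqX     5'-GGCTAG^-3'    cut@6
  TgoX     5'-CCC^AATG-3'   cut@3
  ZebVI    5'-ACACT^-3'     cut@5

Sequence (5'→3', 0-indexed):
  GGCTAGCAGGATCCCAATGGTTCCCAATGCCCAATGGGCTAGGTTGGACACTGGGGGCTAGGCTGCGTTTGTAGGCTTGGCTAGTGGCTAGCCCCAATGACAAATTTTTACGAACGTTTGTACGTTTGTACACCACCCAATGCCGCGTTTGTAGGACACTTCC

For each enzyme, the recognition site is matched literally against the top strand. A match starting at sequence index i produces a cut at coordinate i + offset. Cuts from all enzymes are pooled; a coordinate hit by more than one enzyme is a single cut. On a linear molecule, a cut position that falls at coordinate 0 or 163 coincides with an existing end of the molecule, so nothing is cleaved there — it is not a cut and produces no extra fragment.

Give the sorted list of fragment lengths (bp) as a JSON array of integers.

Site scan:
  BxoVI (CGTTTGTA, off=4): starts [65, 114, 122, 145] → cuts [69, 118, 126, 149]
  AzqX (GGCTAG, off=6): starts [0, 36, 55, 78, 85] → cuts [6, 42, 61, 84, 91]
  TgoX (CCCAATG, off=3): starts [12, 22, 29, 92, 135] → cuts [15, 25, 32, 95, 138]
  ZebVI (ACACT, off=5): starts [47, 155] → cuts [52, 160]

Pooled cuts: [6, 15, 25, 32, 42, 52, 61, 69, 84, 91, 95, 118, 126, 138, 149, 160]

Fragment lengths:
  [0,6): 6 bp
  [6,15): 9 bp
  [15,25): 10 bp
  [25,32): 7 bp
  [32,42): 10 bp
  [42,52): 10 bp
  [52,61): 9 bp
  [61,69): 8 bp
  [69,84): 15 bp
  [84,91): 7 bp
  [91,95): 4 bp
  [95,118): 23 bp
  [118,126): 8 bp
  [126,138): 12 bp
  [138,149): 11 bp
  [149,160): 11 bp
  [160,163): 3 bp

[3,4,6,7,7,8,8,9,9,10,10,10,11,11,12,15,23]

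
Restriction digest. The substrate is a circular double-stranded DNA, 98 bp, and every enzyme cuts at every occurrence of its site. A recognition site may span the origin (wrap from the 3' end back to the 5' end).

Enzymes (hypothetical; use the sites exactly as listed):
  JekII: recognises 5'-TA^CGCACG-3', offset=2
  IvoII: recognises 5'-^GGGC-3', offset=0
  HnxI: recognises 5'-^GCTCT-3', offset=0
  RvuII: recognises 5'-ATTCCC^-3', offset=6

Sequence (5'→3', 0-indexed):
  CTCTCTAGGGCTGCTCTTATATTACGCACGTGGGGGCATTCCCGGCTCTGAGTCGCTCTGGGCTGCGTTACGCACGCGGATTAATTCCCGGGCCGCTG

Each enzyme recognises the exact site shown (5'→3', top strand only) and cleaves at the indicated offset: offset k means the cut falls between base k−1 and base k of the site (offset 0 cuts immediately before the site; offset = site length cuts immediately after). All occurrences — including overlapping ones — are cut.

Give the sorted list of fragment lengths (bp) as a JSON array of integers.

Per-enzyme occurrences:
  JekII TACGCACG/2: at [22, 68] ⇒ [24, 70]
  IvoII GGGC/0: at [7, 33, 59, 89] ⇒ [7, 33, 59, 89]
  HnxI GCTCT/0: at [12, 44, 54, 97] ⇒ [12, 44, 54, 97]
  RvuII ATTCCC/6: at [37, 83] ⇒ [43, 89]

Pooled cuts: [7, 12, 24, 33, 43, 44, 54, 59, 70, 89, 97]

Fragments:
  7→12: 5 bp
  12→24: 12 bp
  24→33: 9 bp
  33→43: 10 bp
  43→44: 1 bp
  44→54: 10 bp
  54→59: 5 bp
  59→70: 11 bp
  70→89: 19 bp
  89→97: 8 bp
  97→7 (wrap): 98-97+7 = 8 bp

[1,5,5,8,8,9,10,10,11,12,19]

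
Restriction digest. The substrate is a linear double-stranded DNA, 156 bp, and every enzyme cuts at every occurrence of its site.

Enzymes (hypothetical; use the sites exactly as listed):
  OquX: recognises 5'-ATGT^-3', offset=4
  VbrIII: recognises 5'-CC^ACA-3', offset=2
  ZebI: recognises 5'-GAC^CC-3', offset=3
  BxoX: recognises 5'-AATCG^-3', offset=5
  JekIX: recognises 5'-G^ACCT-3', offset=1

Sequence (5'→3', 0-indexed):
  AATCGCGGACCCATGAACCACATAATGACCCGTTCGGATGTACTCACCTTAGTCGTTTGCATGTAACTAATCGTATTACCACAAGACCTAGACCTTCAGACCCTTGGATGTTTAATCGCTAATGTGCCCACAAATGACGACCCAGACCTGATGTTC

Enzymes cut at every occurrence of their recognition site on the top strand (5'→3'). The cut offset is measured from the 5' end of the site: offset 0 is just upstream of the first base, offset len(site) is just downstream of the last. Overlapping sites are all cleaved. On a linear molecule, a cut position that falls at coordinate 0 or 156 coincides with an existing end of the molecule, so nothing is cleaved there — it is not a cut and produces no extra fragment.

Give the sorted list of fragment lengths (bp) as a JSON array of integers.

Scan for sites:
  OquX (ATGT, off=4): starts [37, 60, 107, 121, 150] → cuts [41, 64, 111, 125, 154]
  VbrIII (CCACA, off=2): starts [17, 78, 127] → cuts [19, 80, 129]
  ZebI (GACCC, off=3): starts [7, 26, 98, 138] → cuts [10, 29, 101, 141]
  BxoX (AATCG, off=5): starts [0, 68, 113] → cuts [5, 73, 118]
  JekIX (GACCT, off=1): starts [84, 90, 144] → cuts [85, 91, 145]

All cut coordinates (distinct, sorted): [5, 10, 19, 29, 41, 64, 73, 80, 85, 91, 101, 111, 118, 125, 129, 141, 145, 154]

Fragment lengths:
  [0,5): 5 bp
  [5,10): 5 bp
  [10,19): 9 bp
  [19,29): 10 bp
  [29,41): 12 bp
  [41,64): 23 bp
  [64,73): 9 bp
  [73,80): 7 bp
  [80,85): 5 bp
  [85,91): 6 bp
  [91,101): 10 bp
  [101,111): 10 bp
  [111,118): 7 bp
  [118,125): 7 bp
  [125,129): 4 bp
  [129,141): 12 bp
  [141,145): 4 bp
  [145,154): 9 bp
  [154,156): 2 bp

[2,4,4,5,5,5,6,7,7,7,9,9,9,10,10,10,12,12,23]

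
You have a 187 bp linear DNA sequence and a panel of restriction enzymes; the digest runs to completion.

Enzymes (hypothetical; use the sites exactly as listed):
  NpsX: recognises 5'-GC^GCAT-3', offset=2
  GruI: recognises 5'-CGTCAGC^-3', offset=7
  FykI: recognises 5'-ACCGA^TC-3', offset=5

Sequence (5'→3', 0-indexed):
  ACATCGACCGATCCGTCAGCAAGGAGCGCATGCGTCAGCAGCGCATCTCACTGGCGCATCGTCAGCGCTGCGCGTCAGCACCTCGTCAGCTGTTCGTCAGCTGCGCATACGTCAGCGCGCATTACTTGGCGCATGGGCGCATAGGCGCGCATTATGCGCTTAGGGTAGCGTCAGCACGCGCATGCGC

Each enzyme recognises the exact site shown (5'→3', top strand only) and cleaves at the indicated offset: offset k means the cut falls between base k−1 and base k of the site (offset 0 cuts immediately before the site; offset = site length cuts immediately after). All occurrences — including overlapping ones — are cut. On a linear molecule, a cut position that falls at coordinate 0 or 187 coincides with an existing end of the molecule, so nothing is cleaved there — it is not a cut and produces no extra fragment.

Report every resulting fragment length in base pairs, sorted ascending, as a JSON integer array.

[2,3,3,4,7,8,8,9,10,11,11,11,11,12,12,12,13,13,27]

Site scan:
  NpsX (GCGCAT, off=2): starts [25, 40, 53, 102, 116, 128, 136, 146, 177] → cuts [27, 42, 55, 104, 118, 130, 138, 148, 179]
  GruI (CGTCAGC, off=7): starts [13, 32, 59, 72, 83, 94, 109, 168] → cuts [20, 39, 66, 79, 90, 101, 116, 175]
  FykI (ACCGATC, off=5): starts [6] → cuts [11]

Pooled cuts: [11, 20, 27, 39, 42, 55, 66, 79, 90, 101, 104, 116, 118, 130, 138, 148, 175, 179]

Fragments:
  [0,11): 11 bp
  [11,20): 9 bp
  [20,27): 7 bp
  [27,39): 12 bp
  [39,42): 3 bp
  [42,55): 13 bp
  [55,66): 11 bp
  [66,79): 13 bp
  [79,90): 11 bp
  [90,101): 11 bp
  [101,104): 3 bp
  [104,116): 12 bp
  [116,118): 2 bp
  [118,130): 12 bp
  [130,138): 8 bp
  [138,148): 10 bp
  [148,175): 27 bp
  [175,179): 4 bp
  [179,187): 8 bp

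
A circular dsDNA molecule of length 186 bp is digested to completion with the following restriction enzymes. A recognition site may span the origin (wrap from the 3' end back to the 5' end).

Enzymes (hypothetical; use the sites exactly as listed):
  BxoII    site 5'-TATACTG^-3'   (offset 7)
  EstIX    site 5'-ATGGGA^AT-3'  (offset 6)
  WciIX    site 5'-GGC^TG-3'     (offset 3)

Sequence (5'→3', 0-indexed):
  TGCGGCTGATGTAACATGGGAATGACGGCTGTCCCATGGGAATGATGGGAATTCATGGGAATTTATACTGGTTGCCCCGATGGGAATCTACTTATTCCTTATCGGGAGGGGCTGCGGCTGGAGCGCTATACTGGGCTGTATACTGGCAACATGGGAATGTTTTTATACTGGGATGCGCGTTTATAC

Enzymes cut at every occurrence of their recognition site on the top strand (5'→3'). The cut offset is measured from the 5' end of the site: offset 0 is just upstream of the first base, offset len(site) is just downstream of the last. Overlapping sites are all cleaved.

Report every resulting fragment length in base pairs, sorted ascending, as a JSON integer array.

[3,4,6,8,9,9,10,10,11,12,14,15,15,15,18,27]

Site scan:
  BxoII (TATACTG, off=7): starts [63, 126, 138, 163, 181] → cuts [2, 70, 133, 145, 170]
  EstIX (ATGGGAAT, off=6): starts [15, 35, 44, 54, 79, 150] → cuts [21, 41, 50, 60, 85, 156]
  WciIX (GGCTG, off=3): starts [3, 26, 109, 115, 133] → cuts [6, 29, 112, 118, 136]

All cut coordinates (distinct, sorted): [2, 6, 21, 29, 41, 50, 60, 70, 85, 112, 118, 133, 136, 145, 156, 170]

Fragments:
  2→6: 4 bp
  6→21: 15 bp
  21→29: 8 bp
  29→41: 12 bp
  41→50: 9 bp
  50→60: 10 bp
  60→70: 10 bp
  70→85: 15 bp
  85→112: 27 bp
  112→118: 6 bp
  118→133: 15 bp
  133→136: 3 bp
  136→145: 9 bp
  145→156: 11 bp
  156→170: 14 bp
  170→2 (wrap): 186-170+2 = 18 bp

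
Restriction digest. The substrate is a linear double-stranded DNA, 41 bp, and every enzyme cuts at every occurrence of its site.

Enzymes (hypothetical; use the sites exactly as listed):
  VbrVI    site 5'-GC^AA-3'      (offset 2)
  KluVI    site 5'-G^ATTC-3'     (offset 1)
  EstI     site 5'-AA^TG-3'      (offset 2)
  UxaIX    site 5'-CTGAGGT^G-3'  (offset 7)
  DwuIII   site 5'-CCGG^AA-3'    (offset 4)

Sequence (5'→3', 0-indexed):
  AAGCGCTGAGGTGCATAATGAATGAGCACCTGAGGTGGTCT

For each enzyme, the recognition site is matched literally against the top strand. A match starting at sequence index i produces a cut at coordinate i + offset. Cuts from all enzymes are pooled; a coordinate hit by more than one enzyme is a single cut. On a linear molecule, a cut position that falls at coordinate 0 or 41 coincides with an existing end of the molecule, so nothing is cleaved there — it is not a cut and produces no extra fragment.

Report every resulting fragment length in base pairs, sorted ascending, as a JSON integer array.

[4,5,6,12,14]

Scan for sites:
  VbrVI (GCAA, off=2): no sites
  KluVI (GATTC, off=1): no sites
  EstI AATG/2: at [16, 20] ⇒ [18, 22]
  UxaIX CTGAGGTG/7: at [5, 29] ⇒ [12, 36]
  DwuIII (CCGGAA, off=4): no sites

Pooled cuts: [12, 18, 22, 36]

Fragment lengths:
  [0,12): 12 bp
  [12,18): 6 bp
  [18,22): 4 bp
  [22,36): 14 bp
  [36,41): 5 bp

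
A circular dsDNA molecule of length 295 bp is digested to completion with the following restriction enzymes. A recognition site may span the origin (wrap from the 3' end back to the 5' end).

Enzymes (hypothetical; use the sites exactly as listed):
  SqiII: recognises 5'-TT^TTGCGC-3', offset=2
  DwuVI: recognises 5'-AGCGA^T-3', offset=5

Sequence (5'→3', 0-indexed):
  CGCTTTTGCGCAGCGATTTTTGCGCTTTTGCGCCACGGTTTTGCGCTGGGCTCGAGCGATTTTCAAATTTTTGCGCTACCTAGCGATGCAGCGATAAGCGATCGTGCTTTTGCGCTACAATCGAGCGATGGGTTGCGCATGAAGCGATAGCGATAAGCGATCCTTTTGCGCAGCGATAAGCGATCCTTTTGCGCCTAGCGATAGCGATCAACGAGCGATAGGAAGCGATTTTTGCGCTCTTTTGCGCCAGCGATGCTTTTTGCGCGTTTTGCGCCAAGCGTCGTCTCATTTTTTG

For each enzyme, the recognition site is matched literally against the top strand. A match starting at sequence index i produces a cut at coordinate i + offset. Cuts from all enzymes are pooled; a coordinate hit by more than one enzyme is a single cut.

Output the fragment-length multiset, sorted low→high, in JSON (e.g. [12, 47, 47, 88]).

Per-enzyme occurrences:
  SqiII (TTTTGCGC, off=2): starts [3, 17, 25, 38, 68, 107, 163, 186, 229, 239, 257, 266, 290] → cuts [5, 19, 27, 40, 70, 109, 165, 188, 231, 241, 259, 268, 292]
  DwuVI (AGCGAT, off=5): starts [11, 54, 81, 89, 96, 123, 142, 148, 155, 171, 178, 196, 202, 213, 223, 248] → cuts [16, 59, 86, 94, 101, 128, 147, 153, 160, 176, 183, 201, 207, 218, 228, 253]

All cut coordinates (distinct, sorted): [5, 16, 19, 27, 40, 59, 70, 86, 94, 101, 109, 128, 147, 153, 160, 165, 176, 183, 188, 201, 207, 218, 228, 231, 241, 253, 259, 268, 292]

Fragment lengths:
  5→16: 11 bp
  16→19: 3 bp
  19→27: 8 bp
  27→40: 13 bp
  40→59: 19 bp
  59→70: 11 bp
  70→86: 16 bp
  86→94: 8 bp
  94→101: 7 bp
  101→109: 8 bp
  109→128: 19 bp
  128→147: 19 bp
  147→153: 6 bp
  153→160: 7 bp
  160→165: 5 bp
  165→176: 11 bp
  176→183: 7 bp
  183→188: 5 bp
  188→201: 13 bp
  201→207: 6 bp
  207→218: 11 bp
  218→228: 10 bp
  228→231: 3 bp
  231→241: 10 bp
  241→253: 12 bp
  253→259: 6 bp
  259→268: 9 bp
  268→292: 24 bp
  292→5 (wrap): 295-292+5 = 8 bp

[3,3,5,5,6,6,6,7,7,7,8,8,8,8,9,10,10,11,11,11,11,12,13,13,16,19,19,19,24]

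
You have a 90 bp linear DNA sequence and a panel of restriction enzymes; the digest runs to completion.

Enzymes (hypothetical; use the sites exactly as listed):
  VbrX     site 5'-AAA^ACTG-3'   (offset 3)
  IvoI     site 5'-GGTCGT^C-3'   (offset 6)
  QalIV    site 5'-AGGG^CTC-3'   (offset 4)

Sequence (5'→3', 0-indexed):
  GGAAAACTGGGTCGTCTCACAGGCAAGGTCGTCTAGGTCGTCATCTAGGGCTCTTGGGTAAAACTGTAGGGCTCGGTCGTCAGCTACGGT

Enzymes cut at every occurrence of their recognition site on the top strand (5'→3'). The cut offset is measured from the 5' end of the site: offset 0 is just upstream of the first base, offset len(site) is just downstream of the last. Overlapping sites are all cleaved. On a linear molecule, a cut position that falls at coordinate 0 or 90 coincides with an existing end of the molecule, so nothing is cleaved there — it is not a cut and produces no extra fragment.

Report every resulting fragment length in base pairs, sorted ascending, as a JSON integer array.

[5,9,9,9,9,10,10,12,17]

Scan for sites:
  VbrX (AAAACTG, off=3): starts [2, 59] → cuts [5, 62]
  IvoI (GGTCGTC, off=6): starts [9, 26, 35, 74] → cuts [15, 32, 41, 80]
  QalIV (AGGGCTC, off=4): starts [46, 67] → cuts [50, 71]

Pooled cuts: [5, 15, 32, 41, 50, 62, 71, 80]

Fragment lengths:
  [0,5): 5 bp
  [5,15): 10 bp
  [15,32): 17 bp
  [32,41): 9 bp
  [41,50): 9 bp
  [50,62): 12 bp
  [62,71): 9 bp
  [71,80): 9 bp
  [80,90): 10 bp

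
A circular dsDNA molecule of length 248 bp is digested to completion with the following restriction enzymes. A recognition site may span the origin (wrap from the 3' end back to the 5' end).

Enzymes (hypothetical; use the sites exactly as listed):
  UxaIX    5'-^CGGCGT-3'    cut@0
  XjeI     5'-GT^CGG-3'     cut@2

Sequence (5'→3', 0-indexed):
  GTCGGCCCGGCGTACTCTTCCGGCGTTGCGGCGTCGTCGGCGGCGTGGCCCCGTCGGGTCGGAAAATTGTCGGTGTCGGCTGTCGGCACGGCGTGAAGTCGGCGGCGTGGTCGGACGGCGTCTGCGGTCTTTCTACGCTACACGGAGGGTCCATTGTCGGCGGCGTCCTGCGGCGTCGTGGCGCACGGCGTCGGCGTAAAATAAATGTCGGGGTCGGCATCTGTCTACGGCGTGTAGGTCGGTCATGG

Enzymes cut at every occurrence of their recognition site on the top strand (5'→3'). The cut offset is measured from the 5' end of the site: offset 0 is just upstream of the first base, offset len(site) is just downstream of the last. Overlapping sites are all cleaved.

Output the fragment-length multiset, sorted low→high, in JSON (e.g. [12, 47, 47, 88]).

Per-enzyme occurrences:
  UxaIX CGGCGT/0: at [7, 20, 28, 40, 88, 102, 115, 160, 170, 185, 191, 227] ⇒ [7, 20, 28, 40, 88, 102, 115, 160, 170, 185, 191, 227]
  XjeI GTCGG/2: at [0, 35, 52, 57, 68, 74, 81, 97, 109, 155, 189, 206, 212, 237] ⇒ [2, 37, 54, 59, 70, 76, 83, 99, 111, 157, 191, 208, 214, 239]

All cut coordinates (distinct, sorted): [2, 7, 20, 28, 37, 40, 54, 59, 70, 76, 83, 88, 99, 102, 111, 115, 157, 160, 170, 185, 191, 208, 214, 227, 239]

Fragment lengths:
  2→7: 5 bp
  7→20: 13 bp
  20→28: 8 bp
  28→37: 9 bp
  37→40: 3 bp
  40→54: 14 bp
  54→59: 5 bp
  59→70: 11 bp
  70→76: 6 bp
  76→83: 7 bp
  83→88: 5 bp
  88→99: 11 bp
  99→102: 3 bp
  102→111: 9 bp
  111→115: 4 bp
  115→157: 42 bp
  157→160: 3 bp
  160→170: 10 bp
  170→185: 15 bp
  185→191: 6 bp
  191→208: 17 bp
  208→214: 6 bp
  214→227: 13 bp
  227→239: 12 bp
  239→2 (wrap): 248-239+2 = 11 bp

[3,3,3,4,5,5,5,6,6,6,7,8,9,9,10,11,11,11,12,13,13,14,15,17,42]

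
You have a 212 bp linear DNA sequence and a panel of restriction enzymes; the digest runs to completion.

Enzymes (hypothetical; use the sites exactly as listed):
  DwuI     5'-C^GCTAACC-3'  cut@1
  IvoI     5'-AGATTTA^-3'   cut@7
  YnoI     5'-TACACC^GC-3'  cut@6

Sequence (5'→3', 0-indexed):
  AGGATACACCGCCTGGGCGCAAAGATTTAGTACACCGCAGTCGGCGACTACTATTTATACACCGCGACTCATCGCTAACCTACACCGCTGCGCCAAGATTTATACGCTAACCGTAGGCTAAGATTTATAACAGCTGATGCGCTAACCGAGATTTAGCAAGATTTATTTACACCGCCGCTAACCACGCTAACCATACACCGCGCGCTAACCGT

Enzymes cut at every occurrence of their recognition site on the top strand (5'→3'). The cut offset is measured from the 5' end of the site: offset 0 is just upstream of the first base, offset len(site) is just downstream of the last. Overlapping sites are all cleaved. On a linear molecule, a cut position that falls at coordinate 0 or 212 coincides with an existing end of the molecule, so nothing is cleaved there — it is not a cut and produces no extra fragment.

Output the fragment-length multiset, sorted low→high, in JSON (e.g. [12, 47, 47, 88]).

Per-enzyme occurrences:
  DwuI (CGCTAACC, off=1): starts [72, 104, 139, 175, 184, 202] → cuts [73, 105, 140, 176, 185, 203]
  IvoI (AGATTTA, off=7): starts [22, 95, 120, 148, 158] → cuts [29, 102, 127, 155, 165]
  YnoI (TACACCGC, off=6): starts [4, 30, 57, 80, 167, 193] → cuts [10, 36, 63, 86, 173, 199]

All cut coordinates (distinct, sorted): [10, 29, 36, 63, 73, 86, 102, 105, 127, 140, 155, 165, 173, 176, 185, 199, 203]

Fragments:
  [0,10): 10 bp
  [10,29): 19 bp
  [29,36): 7 bp
  [36,63): 27 bp
  [63,73): 10 bp
  [73,86): 13 bp
  [86,102): 16 bp
  [102,105): 3 bp
  [105,127): 22 bp
  [127,140): 13 bp
  [140,155): 15 bp
  [155,165): 10 bp
  [165,173): 8 bp
  [173,176): 3 bp
  [176,185): 9 bp
  [185,199): 14 bp
  [199,203): 4 bp
  [203,212): 9 bp

[3,3,4,7,8,9,9,10,10,10,13,13,14,15,16,19,22,27]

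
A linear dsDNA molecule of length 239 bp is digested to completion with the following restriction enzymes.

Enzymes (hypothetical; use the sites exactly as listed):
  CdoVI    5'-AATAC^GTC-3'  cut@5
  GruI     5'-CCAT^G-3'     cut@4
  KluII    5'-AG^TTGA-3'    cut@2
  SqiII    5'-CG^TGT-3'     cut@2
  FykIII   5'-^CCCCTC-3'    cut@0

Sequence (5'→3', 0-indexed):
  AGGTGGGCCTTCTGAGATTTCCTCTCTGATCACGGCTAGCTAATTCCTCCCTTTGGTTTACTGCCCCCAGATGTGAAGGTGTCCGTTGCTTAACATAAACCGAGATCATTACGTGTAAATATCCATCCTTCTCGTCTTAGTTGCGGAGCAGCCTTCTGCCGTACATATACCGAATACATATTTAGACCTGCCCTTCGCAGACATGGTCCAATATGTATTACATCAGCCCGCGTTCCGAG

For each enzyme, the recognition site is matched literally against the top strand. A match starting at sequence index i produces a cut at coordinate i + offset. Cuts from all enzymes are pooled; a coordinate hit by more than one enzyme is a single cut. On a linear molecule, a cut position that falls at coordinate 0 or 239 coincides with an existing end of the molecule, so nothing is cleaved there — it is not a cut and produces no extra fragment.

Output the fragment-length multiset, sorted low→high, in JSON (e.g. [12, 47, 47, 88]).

Scan for sites:
  CdoVI (AATACGTC, off=5): no sites
  GruI (CCATG, off=4): no sites
  KluII (AGTTGA, off=2): no sites
  SqiII (CGTGT, off=2): starts [111] → cuts [113]
  FykIII (CCCCTC, off=0): no sites

All cut coordinates (distinct, sorted): [113]

Fragments:
  [0,113): 113 bp
  [113,239): 126 bp

[113,126]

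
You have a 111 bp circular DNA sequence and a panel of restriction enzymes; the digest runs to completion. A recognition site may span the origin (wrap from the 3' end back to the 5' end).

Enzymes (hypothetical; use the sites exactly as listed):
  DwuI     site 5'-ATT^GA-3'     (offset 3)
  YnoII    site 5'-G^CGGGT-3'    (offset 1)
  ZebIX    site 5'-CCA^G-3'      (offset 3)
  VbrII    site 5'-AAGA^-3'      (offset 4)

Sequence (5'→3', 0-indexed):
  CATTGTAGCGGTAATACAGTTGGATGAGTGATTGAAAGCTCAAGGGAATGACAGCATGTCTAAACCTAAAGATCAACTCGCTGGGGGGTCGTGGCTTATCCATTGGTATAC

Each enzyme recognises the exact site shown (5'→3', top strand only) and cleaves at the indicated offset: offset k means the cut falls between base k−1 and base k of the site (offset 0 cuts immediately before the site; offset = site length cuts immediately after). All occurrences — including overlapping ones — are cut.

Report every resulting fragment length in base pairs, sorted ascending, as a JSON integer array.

Scan for sites:
  DwuI ATTGA/3: at [30] ⇒ [33]
  YnoII (GCGGGT, off=1): no sites
  ZebIX (CCAG, off=3): no sites
  VbrII AAGA/4: at [68] ⇒ [72]

All cut coordinates (distinct, sorted): [33, 72]

Fragment lengths:
  33→72: 39 bp
  72→33 (wrap): 111-72+33 = 72 bp

[39,72]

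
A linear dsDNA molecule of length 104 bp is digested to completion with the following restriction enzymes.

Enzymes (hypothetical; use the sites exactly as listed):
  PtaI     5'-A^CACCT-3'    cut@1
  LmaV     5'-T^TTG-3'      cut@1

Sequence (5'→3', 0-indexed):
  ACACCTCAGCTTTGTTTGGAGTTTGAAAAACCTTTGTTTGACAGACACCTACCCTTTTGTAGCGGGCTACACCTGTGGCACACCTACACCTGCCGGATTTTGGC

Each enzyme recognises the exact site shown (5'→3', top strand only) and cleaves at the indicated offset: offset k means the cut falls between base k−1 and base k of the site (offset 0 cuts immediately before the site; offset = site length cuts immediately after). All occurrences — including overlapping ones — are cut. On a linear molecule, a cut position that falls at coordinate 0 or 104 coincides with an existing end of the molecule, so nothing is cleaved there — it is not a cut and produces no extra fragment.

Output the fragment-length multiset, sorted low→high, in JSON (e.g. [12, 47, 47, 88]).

Scan for sites:
  PtaI (ACACCT, off=1): starts [0, 44, 68, 79, 85] → cuts [1, 45, 69, 80, 86]
  LmaV (TTTG, off=1): starts [10, 14, 21, 32, 36, 55, 98] → cuts [11, 15, 22, 33, 37, 56, 99]

All cut coordinates (distinct, sorted): [1, 11, 15, 22, 33, 37, 45, 56, 69, 80, 86, 99]

Fragments:
  [0,1): 1 bp
  [1,11): 10 bp
  [11,15): 4 bp
  [15,22): 7 bp
  [22,33): 11 bp
  [33,37): 4 bp
  [37,45): 8 bp
  [45,56): 11 bp
  [56,69): 13 bp
  [69,80): 11 bp
  [80,86): 6 bp
  [86,99): 13 bp
  [99,104): 5 bp

[1,4,4,5,6,7,8,10,11,11,11,13,13]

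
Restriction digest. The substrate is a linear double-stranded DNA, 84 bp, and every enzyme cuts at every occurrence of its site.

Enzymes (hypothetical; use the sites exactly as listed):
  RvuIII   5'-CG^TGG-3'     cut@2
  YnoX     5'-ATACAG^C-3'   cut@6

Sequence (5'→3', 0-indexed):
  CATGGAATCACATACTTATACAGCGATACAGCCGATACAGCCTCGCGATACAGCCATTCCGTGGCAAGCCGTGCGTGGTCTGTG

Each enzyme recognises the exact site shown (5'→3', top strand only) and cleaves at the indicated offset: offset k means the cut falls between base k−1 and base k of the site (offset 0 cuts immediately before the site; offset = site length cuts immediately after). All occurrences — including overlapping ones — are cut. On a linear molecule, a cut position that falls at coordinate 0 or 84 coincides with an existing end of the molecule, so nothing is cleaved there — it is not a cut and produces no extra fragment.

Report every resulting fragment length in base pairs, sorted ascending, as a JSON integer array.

[8,8,9,9,13,14,23]

Scan for sites:
  RvuIII (CGTGG, off=2): starts [59, 73] → cuts [61, 75]
  YnoX (ATACAGC, off=6): starts [17, 25, 34, 47] → cuts [23, 31, 40, 53]

All cut coordinates (distinct, sorted): [23, 31, 40, 53, 61, 75]

Fragments:
  [0,23): 23 bp
  [23,31): 8 bp
  [31,40): 9 bp
  [40,53): 13 bp
  [53,61): 8 bp
  [61,75): 14 bp
  [75,84): 9 bp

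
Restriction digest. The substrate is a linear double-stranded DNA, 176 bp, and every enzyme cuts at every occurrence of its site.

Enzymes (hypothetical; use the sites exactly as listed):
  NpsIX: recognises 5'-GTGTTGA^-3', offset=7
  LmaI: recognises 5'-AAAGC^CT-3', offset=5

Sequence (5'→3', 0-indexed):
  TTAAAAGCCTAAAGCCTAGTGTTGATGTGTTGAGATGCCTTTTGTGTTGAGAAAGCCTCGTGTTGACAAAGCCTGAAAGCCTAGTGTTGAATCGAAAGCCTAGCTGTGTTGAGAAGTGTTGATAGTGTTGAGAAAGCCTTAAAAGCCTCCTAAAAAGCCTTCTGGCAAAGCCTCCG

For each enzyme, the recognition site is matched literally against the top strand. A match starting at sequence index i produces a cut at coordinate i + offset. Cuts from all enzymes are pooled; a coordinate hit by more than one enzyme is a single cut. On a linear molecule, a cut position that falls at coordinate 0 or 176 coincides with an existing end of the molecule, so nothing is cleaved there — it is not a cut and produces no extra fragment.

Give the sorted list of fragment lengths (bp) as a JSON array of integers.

[5,6,6,6,7,8,8,8,9,9,9,10,10,10,10,12,13,13,17]

Site scan:
  NpsIX GTGTTGA/7: at [18, 26, 43, 59, 83, 105, 115, 124] ⇒ [25, 33, 50, 66, 90, 112, 122, 131]
  LmaI AAAGCCT/5: at [3, 10, 51, 67, 75, 94, 132, 141, 153, 166] ⇒ [8, 15, 56, 72, 80, 99, 137, 146, 158, 171]

Pooled cuts: [8, 15, 25, 33, 50, 56, 66, 72, 80, 90, 99, 112, 122, 131, 137, 146, 158, 171]

Fragment lengths:
  [0,8): 8 bp
  [8,15): 7 bp
  [15,25): 10 bp
  [25,33): 8 bp
  [33,50): 17 bp
  [50,56): 6 bp
  [56,66): 10 bp
  [66,72): 6 bp
  [72,80): 8 bp
  [80,90): 10 bp
  [90,99): 9 bp
  [99,112): 13 bp
  [112,122): 10 bp
  [122,131): 9 bp
  [131,137): 6 bp
  [137,146): 9 bp
  [146,158): 12 bp
  [158,171): 13 bp
  [171,176): 5 bp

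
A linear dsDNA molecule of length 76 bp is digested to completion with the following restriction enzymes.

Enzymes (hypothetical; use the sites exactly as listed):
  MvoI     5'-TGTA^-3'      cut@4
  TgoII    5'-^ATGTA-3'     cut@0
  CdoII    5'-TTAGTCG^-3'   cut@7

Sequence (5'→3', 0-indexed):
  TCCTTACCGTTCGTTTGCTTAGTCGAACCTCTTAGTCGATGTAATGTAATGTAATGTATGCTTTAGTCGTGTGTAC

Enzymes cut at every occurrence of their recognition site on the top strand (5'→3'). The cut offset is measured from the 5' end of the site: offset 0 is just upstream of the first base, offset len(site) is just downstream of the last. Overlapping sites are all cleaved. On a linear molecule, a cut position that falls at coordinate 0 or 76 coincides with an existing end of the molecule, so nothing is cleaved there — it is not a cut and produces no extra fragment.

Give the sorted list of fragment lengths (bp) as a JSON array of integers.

[1,5,5,5,5,6,11,13,25]

Per-enzyme occurrences:
  MvoI (TGTA, off=4): starts [39, 44, 49, 54, 71] → cuts [43, 48, 53, 58, 75]
  TgoII (ATGTA, off=0): starts [38, 43, 48, 53] → cuts [38, 43, 48, 53]
  CdoII (TTAGTCG, off=7): starts [18, 31, 62] → cuts [25, 38, 69]

Pooled cuts: [25, 38, 43, 48, 53, 58, 69, 75]

Fragment lengths:
  [0,25): 25 bp
  [25,38): 13 bp
  [38,43): 5 bp
  [43,48): 5 bp
  [48,53): 5 bp
  [53,58): 5 bp
  [58,69): 11 bp
  [69,75): 6 bp
  [75,76): 1 bp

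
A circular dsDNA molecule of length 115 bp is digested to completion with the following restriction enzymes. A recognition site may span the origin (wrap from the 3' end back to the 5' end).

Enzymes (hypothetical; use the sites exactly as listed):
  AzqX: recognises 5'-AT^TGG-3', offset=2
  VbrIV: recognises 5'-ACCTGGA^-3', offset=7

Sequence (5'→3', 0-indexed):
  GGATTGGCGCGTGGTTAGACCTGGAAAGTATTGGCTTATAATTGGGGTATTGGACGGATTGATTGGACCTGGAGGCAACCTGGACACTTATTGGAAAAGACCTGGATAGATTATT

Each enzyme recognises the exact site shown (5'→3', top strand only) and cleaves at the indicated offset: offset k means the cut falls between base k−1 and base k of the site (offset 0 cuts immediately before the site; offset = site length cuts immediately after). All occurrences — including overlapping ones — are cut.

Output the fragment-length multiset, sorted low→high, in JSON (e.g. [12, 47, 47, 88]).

[5,6,7,8,8,10,11,11,13,15,21]

Per-enzyme occurrences:
  AzqX ATTGG/2: at [2, 29, 40, 48, 61, 89, 112] ⇒ [4, 31, 42, 50, 63, 91, 114]
  VbrIV ACCTGGA/7: at [18, 66, 77, 99] ⇒ [25, 73, 84, 106]

Pooled cuts: [4, 25, 31, 42, 50, 63, 73, 84, 91, 106, 114]

Fragments:
  4→25: 21 bp
  25→31: 6 bp
  31→42: 11 bp
  42→50: 8 bp
  50→63: 13 bp
  63→73: 10 bp
  73→84: 11 bp
  84→91: 7 bp
  91→106: 15 bp
  106→114: 8 bp
  114→4 (wrap): 115-114+4 = 5 bp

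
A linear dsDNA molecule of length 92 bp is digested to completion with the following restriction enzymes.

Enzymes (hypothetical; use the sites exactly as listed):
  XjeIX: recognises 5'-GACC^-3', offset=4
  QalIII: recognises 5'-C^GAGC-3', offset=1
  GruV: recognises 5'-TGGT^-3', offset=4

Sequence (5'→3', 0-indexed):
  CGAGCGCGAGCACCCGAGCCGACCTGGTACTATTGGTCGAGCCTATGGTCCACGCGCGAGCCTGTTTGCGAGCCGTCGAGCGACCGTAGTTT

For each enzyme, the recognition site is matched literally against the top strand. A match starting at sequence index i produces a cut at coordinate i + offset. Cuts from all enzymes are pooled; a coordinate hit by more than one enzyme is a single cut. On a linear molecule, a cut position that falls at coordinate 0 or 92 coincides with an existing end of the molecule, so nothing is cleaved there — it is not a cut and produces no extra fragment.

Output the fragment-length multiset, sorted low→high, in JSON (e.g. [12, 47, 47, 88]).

[1,1,4,6,7,8,8,8,8,9,9,11,12]

Per-enzyme occurrences:
  XjeIX GACC/4: at [20, 81] ⇒ [24, 85]
  QalIII CGAGC/1: at [0, 6, 14, 37, 56, 68, 76] ⇒ [1, 7, 15, 38, 57, 69, 77]
  GruV TGGT/4: at [24, 33, 45] ⇒ [28, 37, 49]

All cut coordinates (distinct, sorted): [1, 7, 15, 24, 28, 37, 38, 49, 57, 69, 77, 85]

Fragment lengths:
  [0,1): 1 bp
  [1,7): 6 bp
  [7,15): 8 bp
  [15,24): 9 bp
  [24,28): 4 bp
  [28,37): 9 bp
  [37,38): 1 bp
  [38,49): 11 bp
  [49,57): 8 bp
  [57,69): 12 bp
  [69,77): 8 bp
  [77,85): 8 bp
  [85,92): 7 bp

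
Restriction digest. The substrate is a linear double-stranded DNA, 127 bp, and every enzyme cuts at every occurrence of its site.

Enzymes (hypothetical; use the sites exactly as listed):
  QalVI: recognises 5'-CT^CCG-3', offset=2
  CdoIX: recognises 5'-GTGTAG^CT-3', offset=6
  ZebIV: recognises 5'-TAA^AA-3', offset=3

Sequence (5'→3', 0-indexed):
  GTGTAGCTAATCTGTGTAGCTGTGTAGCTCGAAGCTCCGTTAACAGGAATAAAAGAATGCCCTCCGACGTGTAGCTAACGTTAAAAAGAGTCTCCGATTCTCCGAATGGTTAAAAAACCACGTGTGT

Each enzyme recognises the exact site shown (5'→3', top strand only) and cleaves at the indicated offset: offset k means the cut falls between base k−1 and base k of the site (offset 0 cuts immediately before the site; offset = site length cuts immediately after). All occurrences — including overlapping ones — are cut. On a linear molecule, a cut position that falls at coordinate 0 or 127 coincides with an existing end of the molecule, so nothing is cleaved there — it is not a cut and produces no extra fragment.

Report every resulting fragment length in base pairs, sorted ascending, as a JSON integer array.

[6,8,8,9,9,10,11,11,12,13,14,16]

Scan for sites:
  QalVI (CTCCG, off=2): starts [34, 61, 91, 99] → cuts [36, 63, 93, 101]
  CdoIX (GTGTAGCT, off=6): starts [0, 13, 21, 68] → cuts [6, 19, 27, 74]
  ZebIV (TAAAA, off=3): starts [49, 81, 110] → cuts [52, 84, 113]

All cut coordinates (distinct, sorted): [6, 19, 27, 36, 52, 63, 74, 84, 93, 101, 113]

Fragment lengths:
  [0,6): 6 bp
  [6,19): 13 bp
  [19,27): 8 bp
  [27,36): 9 bp
  [36,52): 16 bp
  [52,63): 11 bp
  [63,74): 11 bp
  [74,84): 10 bp
  [84,93): 9 bp
  [93,101): 8 bp
  [101,113): 12 bp
  [113,127): 14 bp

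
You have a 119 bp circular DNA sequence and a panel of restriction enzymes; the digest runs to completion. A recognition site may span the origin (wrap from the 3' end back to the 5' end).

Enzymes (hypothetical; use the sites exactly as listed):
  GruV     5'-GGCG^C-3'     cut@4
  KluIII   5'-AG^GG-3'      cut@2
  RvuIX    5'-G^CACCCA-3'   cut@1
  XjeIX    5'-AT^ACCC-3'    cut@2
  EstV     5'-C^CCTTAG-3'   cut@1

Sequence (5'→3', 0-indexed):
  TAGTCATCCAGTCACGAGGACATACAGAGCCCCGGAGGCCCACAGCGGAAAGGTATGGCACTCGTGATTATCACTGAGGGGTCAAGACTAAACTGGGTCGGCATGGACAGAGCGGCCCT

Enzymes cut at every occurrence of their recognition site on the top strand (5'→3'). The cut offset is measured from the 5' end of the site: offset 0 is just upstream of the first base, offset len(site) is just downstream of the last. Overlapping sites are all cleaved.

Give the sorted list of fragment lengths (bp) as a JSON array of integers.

Scan for sites:
  GruV (GGCGC, off=4): no sites
  KluIII (AGGG, off=2): starts [76] → cuts [78]
  RvuIX (GCACCCA, off=1): no sites
  XjeIX (ATACCC, off=2): no sites
  EstV (CCCTTAG, off=1): starts [115] → cuts [116]

Pooled cuts: [78, 116]

Fragment lengths:
  78→116: 38 bp
  116→78 (wrap): 119-116+78 = 81 bp

[38,81]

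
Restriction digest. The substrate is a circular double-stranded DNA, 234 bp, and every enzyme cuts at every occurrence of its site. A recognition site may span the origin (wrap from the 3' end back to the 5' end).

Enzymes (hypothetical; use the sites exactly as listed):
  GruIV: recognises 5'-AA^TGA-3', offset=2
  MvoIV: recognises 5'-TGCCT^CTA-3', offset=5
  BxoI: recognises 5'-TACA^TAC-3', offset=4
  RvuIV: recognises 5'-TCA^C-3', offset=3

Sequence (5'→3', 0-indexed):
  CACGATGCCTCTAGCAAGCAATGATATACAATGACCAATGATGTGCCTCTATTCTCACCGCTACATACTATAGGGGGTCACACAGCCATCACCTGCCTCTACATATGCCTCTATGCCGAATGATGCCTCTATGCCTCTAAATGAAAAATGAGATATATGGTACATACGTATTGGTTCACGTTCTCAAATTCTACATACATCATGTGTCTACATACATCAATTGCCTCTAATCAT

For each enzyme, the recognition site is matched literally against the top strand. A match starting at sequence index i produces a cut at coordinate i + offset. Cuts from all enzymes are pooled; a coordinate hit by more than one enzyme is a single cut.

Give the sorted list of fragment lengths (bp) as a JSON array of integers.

[5,7,7,7,8,8,8,8,9,10,10,10,10,11,11,12,14,14,15,16,17,17]

Scan for sites:
  GruIV AATGA/2: at [19, 29, 36, 118, 139, 146] ⇒ [21, 31, 38, 120, 141, 148]
  MvoIV TGCCTCTA/5: at [5, 43, 93, 105, 123, 131, 221] ⇒ [10, 48, 98, 110, 128, 136, 226]
  BxoI TACATAC/4: at [61, 160, 191, 208] ⇒ [65, 164, 195, 212]
  RvuIV TCAC/3: at [54, 77, 88, 175, 233] ⇒ [2, 57, 80, 91, 178]

All cut coordinates (distinct, sorted): [2, 10, 21, 31, 38, 48, 57, 65, 80, 91, 98, 110, 120, 128, 136, 141, 148, 164, 178, 195, 212, 226]

Fragment lengths:
  2→10: 8 bp
  10→21: 11 bp
  21→31: 10 bp
  31→38: 7 bp
  38→48: 10 bp
  48→57: 9 bp
  57→65: 8 bp
  65→80: 15 bp
  80→91: 11 bp
  91→98: 7 bp
  98→110: 12 bp
  110→120: 10 bp
  120→128: 8 bp
  128→136: 8 bp
  136→141: 5 bp
  141→148: 7 bp
  148→164: 16 bp
  164→178: 14 bp
  178→195: 17 bp
  195→212: 17 bp
  212→226: 14 bp
  226→2 (wrap): 234-226+2 = 10 bp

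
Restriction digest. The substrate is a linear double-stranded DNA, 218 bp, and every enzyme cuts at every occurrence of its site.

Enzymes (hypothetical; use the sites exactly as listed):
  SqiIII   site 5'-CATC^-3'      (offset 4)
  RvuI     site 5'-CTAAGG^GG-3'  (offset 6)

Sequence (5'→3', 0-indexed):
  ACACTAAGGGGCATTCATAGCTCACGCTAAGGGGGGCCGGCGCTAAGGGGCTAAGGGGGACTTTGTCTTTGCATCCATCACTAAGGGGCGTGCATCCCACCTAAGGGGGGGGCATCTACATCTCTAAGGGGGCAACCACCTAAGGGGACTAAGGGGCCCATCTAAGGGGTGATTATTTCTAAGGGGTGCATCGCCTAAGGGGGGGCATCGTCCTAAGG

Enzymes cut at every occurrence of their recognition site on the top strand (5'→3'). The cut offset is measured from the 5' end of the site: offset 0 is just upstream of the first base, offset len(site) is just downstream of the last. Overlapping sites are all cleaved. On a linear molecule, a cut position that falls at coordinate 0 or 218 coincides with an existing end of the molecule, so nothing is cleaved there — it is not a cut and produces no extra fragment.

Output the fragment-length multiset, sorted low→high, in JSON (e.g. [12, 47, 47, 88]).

Site scan:
  SqiIII (CATC, off=4): starts [71, 75, 92, 112, 118, 158, 188, 205] → cuts [75, 79, 96, 116, 122, 162, 192, 209]
  RvuI (CTAAGGGG, off=6): starts [3, 26, 42, 50, 80, 100, 123, 139, 148, 161, 178, 194] → cuts [9, 32, 48, 56, 86, 106, 129, 145, 154, 167, 184, 200]

Pooled cuts: [9, 32, 48, 56, 75, 79, 86, 96, 106, 116, 122, 129, 145, 154, 162, 167, 184, 192, 200, 209]

Fragment lengths:
  [0,9): 9 bp
  [9,32): 23 bp
  [32,48): 16 bp
  [48,56): 8 bp
  [56,75): 19 bp
  [75,79): 4 bp
  [79,86): 7 bp
  [86,96): 10 bp
  [96,106): 10 bp
  [106,116): 10 bp
  [116,122): 6 bp
  [122,129): 7 bp
  [129,145): 16 bp
  [145,154): 9 bp
  [154,162): 8 bp
  [162,167): 5 bp
  [167,184): 17 bp
  [184,192): 8 bp
  [192,200): 8 bp
  [200,209): 9 bp
  [209,218): 9 bp

[4,5,6,7,7,8,8,8,8,9,9,9,9,10,10,10,16,16,17,19,23]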